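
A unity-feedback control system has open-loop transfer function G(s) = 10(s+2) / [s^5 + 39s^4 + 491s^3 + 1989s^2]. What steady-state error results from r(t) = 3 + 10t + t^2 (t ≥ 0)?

Lowest-order denominator term is 1989s^2, so the open loop has 2 poles at the origin → type 2 system. Taking each input component in turn:
  • 3: tracked with zero error.
  • 10t: tracked with zero error.
  • t^2: e_ss = 2/K_a with K_a=20/1989 → 198.9.
Total e_ss = 198.9.

198.9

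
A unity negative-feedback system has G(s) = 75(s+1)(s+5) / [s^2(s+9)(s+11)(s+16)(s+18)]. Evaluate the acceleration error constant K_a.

Two free integrators in G(s): this is a type 2 system.
K_a = lim_{s→0} s^2·G(s) = 75·1·5 / (9·11·16·18) = 125/9504.

125/9504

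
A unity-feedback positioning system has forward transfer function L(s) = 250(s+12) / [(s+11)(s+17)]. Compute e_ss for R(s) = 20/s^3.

System type = 0 (no poles at s=0).
For a type-0 system K_a = 0, so e_ss to a parabolic input is unbounded.

infinity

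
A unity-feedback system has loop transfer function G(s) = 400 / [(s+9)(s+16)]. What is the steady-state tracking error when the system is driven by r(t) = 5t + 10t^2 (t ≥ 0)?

infinity

No free integrators in G(s): this is a type 0 system. By superposition:
  • 5t: a type-0 system cannot track it, e_ss → ∞.
  • 10t^2: a type-0 system cannot track it, e_ss → ∞.
The unbounded component dominates.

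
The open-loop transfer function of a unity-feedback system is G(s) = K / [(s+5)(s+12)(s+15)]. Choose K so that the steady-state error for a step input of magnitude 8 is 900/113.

G(s) has no factors of s in the denominator, so the system is type 0.
K_p = lim_{s→0} G(s) = K / (5·12·15) = (1/900)·K.
e_ss = 8/(1 + K_p) = 900/113 ⇒ 1 + (1/900)·K = 226/225 ⇒ K = 4.

4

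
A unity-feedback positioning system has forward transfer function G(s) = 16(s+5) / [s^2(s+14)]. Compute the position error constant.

K_p = lim_{s→0} G(s); with 2 poles at the origin the limit diverges, so K_p = ∞.

infinity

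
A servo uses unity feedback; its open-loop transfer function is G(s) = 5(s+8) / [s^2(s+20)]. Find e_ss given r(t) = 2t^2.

2

Two free integrators in G(s): this is a type 2 system.
K_a = lim_{s→0} s^2·G(s) = 5·8 / (20) = 2.
r(t) = 2t^2 gives R(s) = 4/s^3.
e_ss = 4/K_a = 4/2 = 2.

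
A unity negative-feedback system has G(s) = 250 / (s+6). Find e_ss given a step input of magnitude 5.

System type = 0 (no poles at s=0).
K_p = lim_{s→0} G(s) = 250 / (6) = 125/3.
e_ss = 5/(1 + K_p) = 5/(128/3) = 15/128.

15/128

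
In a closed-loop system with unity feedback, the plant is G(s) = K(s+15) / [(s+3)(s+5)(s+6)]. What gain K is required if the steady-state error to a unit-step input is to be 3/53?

The open loop has no poles at the origin → type 0 system.
K_p = lim_{s→0} G(s) = K·15 / (3·5·6) = (1/6)·K.
e_ss = 1/(1 + K_p) = 3/53 ⇒ 1 + (1/6)·K = 53/3 ⇒ K = 100.

100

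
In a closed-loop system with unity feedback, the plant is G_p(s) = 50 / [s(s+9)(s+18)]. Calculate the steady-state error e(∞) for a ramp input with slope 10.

32.4

The open loop has one pole at the origin → type 1 system.
K_v = lim_{s→0} s·G_p(s) = 50 / (9·18) = 25/81.
e_ss = 10/K_v = 10/(25/81) = 32.4.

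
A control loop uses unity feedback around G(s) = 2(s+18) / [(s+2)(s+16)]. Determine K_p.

No free integrators in G(s): this is a type 0 system.
K_p = lim_{s→0} G(s) = 2·18 / (2·16) = 1.125.

1.125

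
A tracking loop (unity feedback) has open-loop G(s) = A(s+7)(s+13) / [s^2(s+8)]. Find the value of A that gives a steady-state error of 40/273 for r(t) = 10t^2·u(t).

12

Two free integrators in G(s): this is a type 2 system.
K_a = lim_{s→0} s^2·G(s) = A·7·13 / (8) = 11.375·A.
e_ss = 20/K_a = 40/273 ⇒ K_a = 136.5 ⇒ A = 136.5/11.375 = 12.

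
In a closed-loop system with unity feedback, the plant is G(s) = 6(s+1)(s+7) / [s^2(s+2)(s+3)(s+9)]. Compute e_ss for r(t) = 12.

0

G(s) has two factors of s in the denominator, so the system is type 2.
K_p = ∞ for a type-2 system; e_ss to a step is zero.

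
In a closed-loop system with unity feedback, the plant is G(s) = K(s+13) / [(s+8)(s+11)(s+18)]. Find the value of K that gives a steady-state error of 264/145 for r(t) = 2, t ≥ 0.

System type = 0 (no poles at s=0).
K_p = lim_{s→0} G(s) = K·13 / (8·11·18) = (13/1584)·K.
e_ss = 2/(1 + K_p) = 264/145 ⇒ 1 + (13/1584)·K = 145/132 ⇒ K = 12.

12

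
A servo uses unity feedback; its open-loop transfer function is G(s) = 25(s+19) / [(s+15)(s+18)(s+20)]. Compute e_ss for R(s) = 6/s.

No free integrators in G(s): this is a type 0 system.
K_p = lim_{s→0} G(s) = 25·19 / (15·18·20) = 19/216.
e_ss = 6/(1 + K_p) = 6/(235/216) = 1296/235.

1296/235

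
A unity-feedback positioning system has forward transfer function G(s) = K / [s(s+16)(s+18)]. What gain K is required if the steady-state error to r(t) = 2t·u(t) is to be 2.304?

250

G(s) has one factor of s in the denominator, so the system is type 1.
K_v = lim_{s→0} s·G(s) = K / (16·18) = (1/288)·K.
e_ss = 2/K_v = 2.304 ⇒ K_v = 125/144 ⇒ K = (125/144)/(1/288) = 250.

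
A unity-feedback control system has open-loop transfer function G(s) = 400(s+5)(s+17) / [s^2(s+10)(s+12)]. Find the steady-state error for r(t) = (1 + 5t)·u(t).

G(s) has two factors of s in the denominator, so the system is type 2. Taking each input component in turn:
  • 1: tracked with zero error.
  • 5t: tracked with zero error.
Total e_ss = 0.

0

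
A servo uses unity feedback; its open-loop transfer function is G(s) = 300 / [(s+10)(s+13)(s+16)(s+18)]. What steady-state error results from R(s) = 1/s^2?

The open loop has no poles at the origin → type 0 system.
For a type-0 system K_v = 0, so e_ss to a ramp input is unbounded.

infinity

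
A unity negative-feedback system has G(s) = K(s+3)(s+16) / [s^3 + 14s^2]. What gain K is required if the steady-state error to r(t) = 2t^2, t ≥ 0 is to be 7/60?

Lowest-order denominator term is 14s^2, so the open loop has 2 poles at the origin → type 2 system.
K_a = lim_{s→0} s^2·G(s) = K·3·16 / 14 = (24/7)·K.
e_ss = 4/K_a = 7/60 ⇒ K_a = 240/7 ⇒ K = (240/7)/(24/7) = 10.

10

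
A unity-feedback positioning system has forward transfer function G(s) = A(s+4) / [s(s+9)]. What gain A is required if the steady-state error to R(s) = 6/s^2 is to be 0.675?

20

G(s) has one factor of s in the denominator, so the system is type 1.
K_v = lim_{s→0} s·G(s) = A·4 / (9) = (4/9)·A.
e_ss = 6/K_v = 0.675 ⇒ K_v = 80/9 ⇒ A = (80/9)/(4/9) = 20.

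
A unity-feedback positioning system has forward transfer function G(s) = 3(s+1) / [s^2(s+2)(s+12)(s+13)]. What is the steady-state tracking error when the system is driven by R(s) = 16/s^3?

1664

G(s) has two factors of s in the denominator, so the system is type 2.
K_a = lim_{s→0} s^2·G(s) = 3·1 / (2·12·13) = 1/104.
r(t) = 8t^2 gives R(s) = 16/s^3.
e_ss = 16/K_a = 16/(1/104) = 1664.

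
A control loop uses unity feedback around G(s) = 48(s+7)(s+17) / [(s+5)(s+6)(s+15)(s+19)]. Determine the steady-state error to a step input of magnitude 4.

5700/2377

The open loop has no poles at the origin → type 0 system.
K_p = lim_{s→0} G(s) = 48·7·17 / (5·6·15·19) = 952/1425.
e_ss = 4/(1 + K_p) = 4/(2377/1425) = 5700/2377.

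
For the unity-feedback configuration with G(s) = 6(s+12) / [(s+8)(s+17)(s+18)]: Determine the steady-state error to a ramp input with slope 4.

No free integrators in G(s): this is a type 0 system.
K_v = lim_{s→0} s·G(s) = 0; the steady-state error to this ramp input grows without bound.

infinity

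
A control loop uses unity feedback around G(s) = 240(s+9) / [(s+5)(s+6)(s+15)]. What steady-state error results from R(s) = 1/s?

5/29

The open loop has no poles at the origin → type 0 system.
K_p = lim_{s→0} G(s) = 240·9 / (5·6·15) = 4.8.
e_ss = 1/(1 + K_p) = 1/5.8 = 5/29.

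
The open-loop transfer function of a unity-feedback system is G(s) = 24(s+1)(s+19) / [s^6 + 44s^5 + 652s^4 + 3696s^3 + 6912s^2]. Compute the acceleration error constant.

The denominator has no term below 6912s^2 — 2 poles at s=0, type 2.
K_a = lim_{s→0} s^2·G(s) = 24·1·19 / 6912 = 19/288.

19/288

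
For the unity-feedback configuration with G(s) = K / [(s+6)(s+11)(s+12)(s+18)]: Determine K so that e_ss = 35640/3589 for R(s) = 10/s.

100

No free integrators in G(s): this is a type 0 system.
K_p = lim_{s→0} G(s) = K / (6·11·12·18) = (1/14256)·K.
e_ss = 10/(1 + K_p) = 35640/3589 ⇒ 1 + (1/14256)·K = 3589/3564 ⇒ K = 100.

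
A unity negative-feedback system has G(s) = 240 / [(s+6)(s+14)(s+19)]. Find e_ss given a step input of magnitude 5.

No free integrators in G(s): this is a type 0 system.
K_p = lim_{s→0} G(s) = 240 / (6·14·19) = 20/133.
e_ss = 5/(1 + K_p) = 5/(153/133) = 665/153.

665/153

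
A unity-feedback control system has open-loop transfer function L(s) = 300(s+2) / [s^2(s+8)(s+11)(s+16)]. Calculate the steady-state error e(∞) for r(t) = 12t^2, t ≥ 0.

System type = 2 (two poles at s=0).
K_a = lim_{s→0} s^2·L(s) = 300·2 / (8·11·16) = 75/176.
r(t) = 12t^2 gives R(s) = 24/s^3.
e_ss = 24/K_a = 24/(75/176) = 56.32.

56.32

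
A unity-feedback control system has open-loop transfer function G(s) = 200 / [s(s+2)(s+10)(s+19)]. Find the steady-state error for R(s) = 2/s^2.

The open loop has one pole at the origin → type 1 system.
K_v = lim_{s→0} s·G(s) = 200 / (2·10·19) = 10/19.
e_ss = 2/K_v = 2/(10/19) = 3.8.

3.8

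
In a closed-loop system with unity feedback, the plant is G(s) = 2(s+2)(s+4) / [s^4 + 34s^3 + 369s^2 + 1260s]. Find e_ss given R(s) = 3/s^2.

The denominator has no term below 1260s — 1 pole at s=0, type 1.
K_v = lim_{s→0} s·G(s) = 2·2·4 / 1260 = 4/315.
e_ss = 3/K_v = 3/(4/315) = 236.25.

236.25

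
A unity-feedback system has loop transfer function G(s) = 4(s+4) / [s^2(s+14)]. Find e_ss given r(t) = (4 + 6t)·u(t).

0

The open loop has two poles at the origin → type 2 system. Treating each term separately:
  • 4: tracked with zero error.
  • 6t: tracked with zero error.
Total e_ss = 0.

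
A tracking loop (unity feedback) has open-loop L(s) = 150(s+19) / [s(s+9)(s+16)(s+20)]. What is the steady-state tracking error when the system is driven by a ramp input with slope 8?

One free integrator in L(s): this is a type 1 system.
K_v = lim_{s→0} s·L(s) = 150·19 / (9·16·20) = 95/96.
e_ss = 8/K_v = 8/(95/96) = 768/95.

768/95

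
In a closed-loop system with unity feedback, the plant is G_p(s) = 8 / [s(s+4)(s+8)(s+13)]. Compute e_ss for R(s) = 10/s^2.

One free integrator in G_p(s): this is a type 1 system.
K_v = lim_{s→0} s·G_p(s) = 8 / (4·8·13) = 1/52.
e_ss = 10/K_v = 10/(1/52) = 520.

520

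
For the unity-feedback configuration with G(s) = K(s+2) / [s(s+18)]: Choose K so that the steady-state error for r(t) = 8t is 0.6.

120

System type = 1 (one pole at s=0).
K_v = lim_{s→0} s·G(s) = K·2 / (18) = (1/9)·K.
e_ss = 8/K_v = 0.6 ⇒ K_v = 40/3 ⇒ K = (40/3)/(1/9) = 120.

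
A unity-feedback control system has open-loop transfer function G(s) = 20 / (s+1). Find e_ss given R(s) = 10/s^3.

infinity

No free integrators in G(s): this is a type 0 system.
For a type-0 system K_a = 0, so e_ss to a parabolic input is unbounded.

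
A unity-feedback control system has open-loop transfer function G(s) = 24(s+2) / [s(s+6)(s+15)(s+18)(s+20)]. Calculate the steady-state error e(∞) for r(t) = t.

One free integrator in G(s): this is a type 1 system.
K_v = lim_{s→0} s·G(s) = 24·2 / (6·15·18·20) = 1/675.
e_ss = 1/K_v = 1/(1/675) = 675.

675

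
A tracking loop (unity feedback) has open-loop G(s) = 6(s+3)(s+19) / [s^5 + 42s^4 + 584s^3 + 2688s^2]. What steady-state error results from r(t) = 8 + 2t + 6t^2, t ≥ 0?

1792/19

The denominator has no term below 2688s^2 — 2 poles at s=0, type 2. By superposition:
  • 8: tracked with zero error.
  • 2t: tracked with zero error.
  • 6t^2: e_ss = 12/K_a with K_a=57/448 → 1792/19.
Total e_ss = 1792/19.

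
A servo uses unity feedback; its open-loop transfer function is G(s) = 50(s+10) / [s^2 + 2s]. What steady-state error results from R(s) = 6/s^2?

Lowest-order denominator term is 2s, so the open loop has 1 pole at the origin → type 1 system.
K_v = lim_{s→0} s·G(s) = 50·10 / 2 = 250.
e_ss = 6/K_v = 6/250 = 0.024.

0.024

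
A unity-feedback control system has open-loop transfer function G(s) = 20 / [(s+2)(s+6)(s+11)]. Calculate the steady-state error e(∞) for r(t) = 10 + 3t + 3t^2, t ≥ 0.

infinity

No free integrators in G(s): this is a type 0 system. Taking each input component in turn:
  • 10: e_ss = 10/(1+K_p) with K_p=5/33 → 165/19.
  • 3t: a type-0 system cannot track it, e_ss → ∞.
  • 3t^2: a type-0 system cannot track it, e_ss → ∞.
The unbounded component dominates.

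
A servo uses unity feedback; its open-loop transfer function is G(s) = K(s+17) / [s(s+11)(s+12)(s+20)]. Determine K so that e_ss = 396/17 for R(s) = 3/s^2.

20

System type = 1 (one pole at s=0).
K_v = lim_{s→0} s·G(s) = K·17 / (11·12·20) = (17/2640)·K.
e_ss = 3/K_v = 396/17 ⇒ K_v = 17/132 ⇒ K = (17/132)/(17/2640) = 20.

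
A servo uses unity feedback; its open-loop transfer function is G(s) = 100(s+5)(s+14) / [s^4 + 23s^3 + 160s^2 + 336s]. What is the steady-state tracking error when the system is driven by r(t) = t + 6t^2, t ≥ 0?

The denominator has no term below 336s — 1 pole at s=0, type 1. Taking each input component in turn:
  • t: e_ss = 1/K_v with K_v=125/6 → 0.048.
  • 6t^2: a type-1 system cannot track it, e_ss → ∞.
The unbounded component dominates.

infinity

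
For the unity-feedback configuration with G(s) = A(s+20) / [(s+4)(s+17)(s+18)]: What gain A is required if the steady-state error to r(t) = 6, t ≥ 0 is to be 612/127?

The open loop has no poles at the origin → type 0 system.
K_p = lim_{s→0} G(s) = A·20 / (4·17·18) = (5/306)·A.
e_ss = 6/(1 + K_p) = 612/127 ⇒ 1 + (5/306)·A = 127/102 ⇒ A = 15.

15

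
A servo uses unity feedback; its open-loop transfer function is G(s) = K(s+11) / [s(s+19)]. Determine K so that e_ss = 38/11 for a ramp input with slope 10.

System type = 1 (one pole at s=0).
K_v = lim_{s→0} s·G(s) = K·11 / (19) = (11/19)·K.
e_ss = 10/K_v = 38/11 ⇒ K_v = 55/19 ⇒ K = (55/19)/(11/19) = 5.

5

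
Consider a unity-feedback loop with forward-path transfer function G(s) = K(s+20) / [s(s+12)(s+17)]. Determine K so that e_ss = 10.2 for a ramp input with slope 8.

System type = 1 (one pole at s=0).
K_v = lim_{s→0} s·G(s) = K·20 / (12·17) = (5/51)·K.
e_ss = 8/K_v = 10.2 ⇒ K_v = 40/51 ⇒ K = (40/51)/(5/51) = 8.

8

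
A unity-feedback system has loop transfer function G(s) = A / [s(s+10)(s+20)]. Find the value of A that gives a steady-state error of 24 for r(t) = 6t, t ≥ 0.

System type = 1 (one pole at s=0).
K_v = lim_{s→0} s·G(s) = A / (10·20) = 0.005·A.
e_ss = 6/K_v = 24 ⇒ K_v = 0.25 ⇒ A = 0.25/0.005 = 50.

50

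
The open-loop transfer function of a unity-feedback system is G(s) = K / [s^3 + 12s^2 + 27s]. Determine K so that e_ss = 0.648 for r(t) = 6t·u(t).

Factoring s from the denominator leaves a polynomial with constant term 27, so the system is type 1.
K_v = lim_{s→0} s·G(s) = K / 27 = (1/27)·K.
e_ss = 6/K_v = 0.648 ⇒ K_v = 250/27 ⇒ K = (250/27)/(1/27) = 250.

250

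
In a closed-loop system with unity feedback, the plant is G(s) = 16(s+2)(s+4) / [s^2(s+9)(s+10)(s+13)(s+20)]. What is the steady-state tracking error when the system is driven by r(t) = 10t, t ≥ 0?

0

G(s) has two factors of s in the denominator, so the system is type 2.
K_v = ∞ for a type-2 system; e_ss to a ramp is zero.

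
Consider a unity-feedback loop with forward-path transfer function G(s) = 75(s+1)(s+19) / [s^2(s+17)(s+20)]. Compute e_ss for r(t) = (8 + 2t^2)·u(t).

272/285

The open loop has two poles at the origin → type 2 system. By superposition:
  • 8: tracked with zero error.
  • 2t^2: e_ss = 4/K_a with K_a=285/68 → 272/285.
Total e_ss = 272/285.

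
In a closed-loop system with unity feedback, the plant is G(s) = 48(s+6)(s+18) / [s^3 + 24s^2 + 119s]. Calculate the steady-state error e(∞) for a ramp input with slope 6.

119/864

Lowest-order denominator term is 119s, so the open loop has 1 pole at the origin → type 1 system.
K_v = lim_{s→0} s·G(s) = 48·6·18 / 119 = 5184/119.
e_ss = 6/K_v = 6/(5184/119) = 119/864.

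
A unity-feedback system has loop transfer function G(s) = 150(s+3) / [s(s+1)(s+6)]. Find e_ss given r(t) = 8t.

8/75

One free integrator in G(s): this is a type 1 system.
K_v = lim_{s→0} s·G(s) = 150·3 / (1·6) = 75.
e_ss = 8/K_v = 8/75.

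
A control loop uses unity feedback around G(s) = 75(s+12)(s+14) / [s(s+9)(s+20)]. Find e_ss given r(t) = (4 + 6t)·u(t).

3/35

The open loop has one pole at the origin → type 1 system. Taking each input component in turn:
  • 4: tracked with zero error.
  • 6t: e_ss = 6/K_v with K_v=70 → 3/35.
Total e_ss = 3/35.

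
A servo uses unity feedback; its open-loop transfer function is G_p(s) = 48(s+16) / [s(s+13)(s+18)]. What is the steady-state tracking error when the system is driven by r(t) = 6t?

117/64

G_p(s) has one factor of s in the denominator, so the system is type 1.
K_v = lim_{s→0} s·G_p(s) = 48·16 / (13·18) = 128/39.
e_ss = 6/K_v = 6/(128/39) = 117/64.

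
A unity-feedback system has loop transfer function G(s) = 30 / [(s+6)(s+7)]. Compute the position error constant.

G(s) has no factors of s in the denominator, so the system is type 0.
K_p = lim_{s→0} G(s) = 30 / (6·7) = 5/7.

5/7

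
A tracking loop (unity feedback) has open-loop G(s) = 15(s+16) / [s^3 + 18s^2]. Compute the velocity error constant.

K_v = lim_{s→0} s·G(s); with 2 poles at the origin the limit diverges, so K_v = ∞.

infinity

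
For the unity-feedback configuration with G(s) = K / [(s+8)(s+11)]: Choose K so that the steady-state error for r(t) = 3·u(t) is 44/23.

50

G(s) has no factors of s in the denominator, so the system is type 0.
K_p = lim_{s→0} G(s) = K / (8·11) = (1/88)·K.
e_ss = 3/(1 + K_p) = 44/23 ⇒ 1 + (1/88)·K = 69/44 ⇒ K = 50.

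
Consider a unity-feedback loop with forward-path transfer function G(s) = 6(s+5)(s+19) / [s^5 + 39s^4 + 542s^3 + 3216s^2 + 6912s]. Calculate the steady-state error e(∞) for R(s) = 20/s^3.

The denominator has no term below 6912s — 1 pole at s=0, type 1.
K_a = lim_{s→0} s^2·G(s) = 0; the steady-state error to this parabolic input grows without bound.

infinity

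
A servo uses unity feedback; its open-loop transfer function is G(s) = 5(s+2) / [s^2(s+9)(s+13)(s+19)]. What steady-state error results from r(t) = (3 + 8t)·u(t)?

Two free integrators in G(s): this is a type 2 system. Treating each term separately:
  • 3: tracked with zero error.
  • 8t: tracked with zero error.
Total e_ss = 0.

0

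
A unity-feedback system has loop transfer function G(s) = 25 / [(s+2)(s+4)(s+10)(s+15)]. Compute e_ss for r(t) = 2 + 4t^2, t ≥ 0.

infinity

No free integrators in G(s): this is a type 0 system. By superposition:
  • 2: e_ss = 2/(1+K_p) with K_p=1/48 → 96/49.
  • 4t^2: a type-0 system cannot track it, e_ss → ∞.
The unbounded component dominates.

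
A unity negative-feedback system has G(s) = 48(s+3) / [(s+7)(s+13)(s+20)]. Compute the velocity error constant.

No free integrators in G(s): this is a type 0 system.
K_v = lim_{s→0} s·G(s) = 0 (the extra factor of s kills the finite limit).

0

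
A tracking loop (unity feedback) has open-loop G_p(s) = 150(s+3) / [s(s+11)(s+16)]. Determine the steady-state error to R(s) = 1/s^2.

88/225

G_p(s) has one factor of s in the denominator, so the system is type 1.
K_v = lim_{s→0} s·G_p(s) = 150·3 / (11·16) = 225/88.
e_ss = 1/K_v = 1/(225/88) = 88/225.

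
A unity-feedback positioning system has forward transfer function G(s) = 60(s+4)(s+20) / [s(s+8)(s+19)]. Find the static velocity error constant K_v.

600/19

One free integrator in G(s): this is a type 1 system.
K_v = lim_{s→0} s·G(s) = 60·4·20 / (8·19) = 600/19.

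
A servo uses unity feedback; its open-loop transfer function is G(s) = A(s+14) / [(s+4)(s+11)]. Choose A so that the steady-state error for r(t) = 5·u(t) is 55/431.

No free integrators in G(s): this is a type 0 system.
K_p = lim_{s→0} G(s) = A·14 / (4·11) = (7/22)·A.
e_ss = 5/(1 + K_p) = 55/431 ⇒ 1 + (7/22)·A = 431/11 ⇒ A = 120.

120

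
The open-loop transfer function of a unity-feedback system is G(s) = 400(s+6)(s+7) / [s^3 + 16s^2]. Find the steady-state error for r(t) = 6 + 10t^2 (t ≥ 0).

2/105

Lowest-order denominator term is 16s^2, so the open loop has 2 poles at the origin → type 2 system. Taking each input component in turn:
  • 6: tracked with zero error.
  • 10t^2: e_ss = 20/K_a with K_a=1050 → 2/105.
Total e_ss = 2/105.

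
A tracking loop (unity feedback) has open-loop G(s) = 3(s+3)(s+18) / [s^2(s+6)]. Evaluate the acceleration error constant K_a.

System type = 2 (two poles at s=0).
K_a = lim_{s→0} s^2·G(s) = 3·3·18 / (6) = 27.

27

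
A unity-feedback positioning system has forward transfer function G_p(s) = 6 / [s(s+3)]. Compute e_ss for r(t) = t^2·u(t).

G_p(s) has one factor of s in the denominator, so the system is type 1.
For a type-1 system K_a = 0, so e_ss to a parabolic input is unbounded.

infinity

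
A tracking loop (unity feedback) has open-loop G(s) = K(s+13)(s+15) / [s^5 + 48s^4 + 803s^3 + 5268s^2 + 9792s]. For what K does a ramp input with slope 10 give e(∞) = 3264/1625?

Lowest-order denominator term is 9792s, so the open loop has 1 pole at the origin → type 1 system.
K_v = lim_{s→0} s·G(s) = K·13·15 / 9792 = (65/3264)·K.
e_ss = 10/K_v = 3264/1625 ⇒ K_v = 8125/1632 ⇒ K = (8125/1632)/(65/3264) = 250.

250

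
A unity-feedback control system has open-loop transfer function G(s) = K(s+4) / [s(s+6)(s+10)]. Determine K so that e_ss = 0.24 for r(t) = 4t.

250

The open loop has one pole at the origin → type 1 system.
K_v = lim_{s→0} s·G(s) = K·4 / (6·10) = (1/15)·K.
e_ss = 4/K_v = 0.24 ⇒ K_v = 50/3 ⇒ K = (50/3)/(1/15) = 250.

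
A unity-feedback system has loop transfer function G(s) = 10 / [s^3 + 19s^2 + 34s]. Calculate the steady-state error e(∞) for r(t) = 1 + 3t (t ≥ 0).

Lowest-order denominator term is 34s, so the open loop has 1 pole at the origin → type 1 system. By superposition:
  • 1: tracked with zero error.
  • 3t: e_ss = 3/K_v with K_v=5/17 → 10.2.
Total e_ss = 10.2.

10.2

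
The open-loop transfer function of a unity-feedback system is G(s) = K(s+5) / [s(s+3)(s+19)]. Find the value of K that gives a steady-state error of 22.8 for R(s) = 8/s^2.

4

G(s) has one factor of s in the denominator, so the system is type 1.
K_v = lim_{s→0} s·G(s) = K·5 / (3·19) = (5/57)·K.
e_ss = 8/K_v = 22.8 ⇒ K_v = 20/57 ⇒ K = (20/57)/(5/57) = 4.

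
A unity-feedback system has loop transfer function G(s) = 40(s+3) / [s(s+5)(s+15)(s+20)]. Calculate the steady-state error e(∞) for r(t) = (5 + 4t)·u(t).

System type = 1 (one pole at s=0). Taking each input component in turn:
  • 5: tracked with zero error.
  • 4t: e_ss = 4/K_v with K_v=0.08 → 50.
Total e_ss = 50.

50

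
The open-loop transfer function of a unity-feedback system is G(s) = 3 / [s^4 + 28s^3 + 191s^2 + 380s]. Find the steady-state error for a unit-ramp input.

Lowest-order denominator term is 380s, so the open loop has 1 pole at the origin → type 1 system.
K_v = lim_{s→0} s·G(s) = 3 / 380 = 3/380.
e_ss = 1/K_v = 1/(3/380) = 380/3.

380/3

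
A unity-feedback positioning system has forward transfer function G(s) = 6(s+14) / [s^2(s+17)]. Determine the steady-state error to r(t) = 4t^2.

34/21

Two free integrators in G(s): this is a type 2 system.
K_a = lim_{s→0} s^2·G(s) = 6·14 / (17) = 84/17.
r(t) = 4t^2 gives R(s) = 8/s^3.
e_ss = 8/K_a = 8/(84/17) = 34/21.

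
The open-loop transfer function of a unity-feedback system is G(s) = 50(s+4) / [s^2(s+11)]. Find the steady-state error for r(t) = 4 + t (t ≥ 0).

0

G(s) has two factors of s in the denominator, so the system is type 2. Taking each input component in turn:
  • 4: tracked with zero error.
  • t: tracked with zero error.
Total e_ss = 0.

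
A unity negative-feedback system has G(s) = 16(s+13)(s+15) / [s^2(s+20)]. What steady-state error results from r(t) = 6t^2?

G(s) has two factors of s in the denominator, so the system is type 2.
K_a = lim_{s→0} s^2·G(s) = 16·13·15 / (20) = 156.
r(t) = 6t^2 gives R(s) = 12/s^3.
e_ss = 12/K_a = 12/156 = 1/13.

1/13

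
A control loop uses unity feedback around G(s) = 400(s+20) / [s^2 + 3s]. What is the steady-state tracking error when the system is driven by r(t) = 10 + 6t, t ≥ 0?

Factoring s from the denominator leaves a polynomial with constant term 3, so the system is type 1. By superposition:
  • 10: tracked with zero error.
  • 6t: e_ss = 6/K_v with K_v=8000/3 → 9/4000.
Total e_ss = 9/4000.

9/4000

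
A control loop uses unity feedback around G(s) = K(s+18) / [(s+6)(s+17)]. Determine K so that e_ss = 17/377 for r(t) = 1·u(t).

System type = 0 (no poles at s=0).
K_p = lim_{s→0} G(s) = K·18 / (6·17) = (3/17)·K.
e_ss = 1/(1 + K_p) = 17/377 ⇒ 1 + (3/17)·K = 377/17 ⇒ K = 120.

120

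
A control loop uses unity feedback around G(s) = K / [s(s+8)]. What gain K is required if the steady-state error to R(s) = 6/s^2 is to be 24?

One free integrator in G(s): this is a type 1 system.
K_v = lim_{s→0} s·G(s) = K / (8) = 0.125·K.
e_ss = 6/K_v = 24 ⇒ K_v = 0.25 ⇒ K = 0.25/0.125 = 2.

2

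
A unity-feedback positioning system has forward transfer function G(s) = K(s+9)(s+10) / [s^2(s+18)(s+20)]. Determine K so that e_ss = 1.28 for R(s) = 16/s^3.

50

Two free integrators in G(s): this is a type 2 system.
K_a = lim_{s→0} s^2·G(s) = K·9·10 / (18·20) = 0.25·K.
e_ss = 16/K_a = 1.28 ⇒ K_a = 12.5 ⇒ K = 12.5/0.25 = 50.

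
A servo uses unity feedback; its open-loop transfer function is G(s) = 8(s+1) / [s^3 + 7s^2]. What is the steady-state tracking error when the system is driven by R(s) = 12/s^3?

10.5

Lowest-order denominator term is 7s^2, so the open loop has 2 poles at the origin → type 2 system.
K_a = lim_{s→0} s^2·G(s) = 8·1 / 7 = 8/7.
r(t) = 6t^2 gives R(s) = 12/s^3.
e_ss = 12/K_a = 12/(8/7) = 10.5.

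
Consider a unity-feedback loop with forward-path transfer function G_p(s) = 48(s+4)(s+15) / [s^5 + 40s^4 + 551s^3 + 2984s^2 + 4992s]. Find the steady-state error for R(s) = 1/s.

0

The denominator has no term below 4992s — 1 pole at s=0, type 1.
A type-1 system has K_p = ∞, so it tracks a step input with zero steady-state error.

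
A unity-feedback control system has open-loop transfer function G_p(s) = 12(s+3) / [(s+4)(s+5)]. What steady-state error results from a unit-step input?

5/14

G_p(s) has no factors of s in the denominator, so the system is type 0.
K_p = lim_{s→0} G_p(s) = 12·3 / (4·5) = 1.8.
e_ss = 1/(1 + K_p) = 1/2.8 = 5/14.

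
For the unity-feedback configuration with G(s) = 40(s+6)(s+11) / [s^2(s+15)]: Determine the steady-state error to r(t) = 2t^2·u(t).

G(s) has two factors of s in the denominator, so the system is type 2.
K_a = lim_{s→0} s^2·G(s) = 40·6·11 / (15) = 176.
r(t) = 2t^2 gives R(s) = 4/s^3.
e_ss = 4/K_a = 4/176 = 1/44.

1/44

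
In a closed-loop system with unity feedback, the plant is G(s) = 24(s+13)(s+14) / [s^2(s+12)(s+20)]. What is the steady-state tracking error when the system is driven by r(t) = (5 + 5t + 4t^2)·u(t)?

Two free integrators in G(s): this is a type 2 system. Taking each input component in turn:
  • 5: tracked with zero error.
  • 5t: tracked with zero error.
  • 4t^2: e_ss = 8/K_a with K_a=18.2 → 40/91.
Total e_ss = 40/91.

40/91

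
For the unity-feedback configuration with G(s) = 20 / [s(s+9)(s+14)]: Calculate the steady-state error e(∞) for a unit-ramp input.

One free integrator in G(s): this is a type 1 system.
K_v = lim_{s→0} s·G(s) = 20 / (9·14) = 10/63.
e_ss = 1/K_v = 1/(10/63) = 6.3.

6.3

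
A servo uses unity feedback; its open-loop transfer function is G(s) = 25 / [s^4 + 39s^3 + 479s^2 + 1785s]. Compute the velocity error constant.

The denominator has no term below 1785s — 1 pole at s=0, type 1.
K_v = lim_{s→0} s·G(s) = 25 / 1785 = 5/357.

5/357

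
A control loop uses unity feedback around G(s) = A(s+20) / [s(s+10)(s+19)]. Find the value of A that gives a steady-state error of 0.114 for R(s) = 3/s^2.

One free integrator in G(s): this is a type 1 system.
K_v = lim_{s→0} s·G(s) = A·20 / (10·19) = (2/19)·A.
e_ss = 3/K_v = 0.114 ⇒ K_v = 500/19 ⇒ A = (500/19)/(2/19) = 250.

250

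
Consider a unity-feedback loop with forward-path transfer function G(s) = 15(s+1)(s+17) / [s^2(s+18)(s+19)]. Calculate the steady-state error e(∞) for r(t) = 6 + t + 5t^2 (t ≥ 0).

228/17

G(s) has two factors of s in the denominator, so the system is type 2. By superposition:
  • 6: tracked with zero error.
  • t: tracked with zero error.
  • 5t^2: e_ss = 10/K_a with K_a=85/114 → 228/17.
Total e_ss = 228/17.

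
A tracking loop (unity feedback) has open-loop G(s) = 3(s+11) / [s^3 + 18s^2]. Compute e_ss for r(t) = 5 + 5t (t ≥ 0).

Lowest-order denominator term is 18s^2, so the open loop has 2 poles at the origin → type 2 system. By superposition:
  • 5: tracked with zero error.
  • 5t: tracked with zero error.
Total e_ss = 0.

0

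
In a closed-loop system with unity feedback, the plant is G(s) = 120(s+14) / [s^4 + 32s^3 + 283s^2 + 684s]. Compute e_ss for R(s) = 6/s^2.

The denominator has no term below 684s — 1 pole at s=0, type 1.
K_v = lim_{s→0} s·G(s) = 120·14 / 684 = 140/57.
e_ss = 6/K_v = 6/(140/57) = 171/70.

171/70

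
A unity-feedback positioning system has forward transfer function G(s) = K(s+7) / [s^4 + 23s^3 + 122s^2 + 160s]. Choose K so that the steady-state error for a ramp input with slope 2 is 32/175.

250

The denominator has no term below 160s — 1 pole at s=0, type 1.
K_v = lim_{s→0} s·G(s) = K·7 / 160 = (7/160)·K.
e_ss = 2/K_v = 32/175 ⇒ K_v = 10.9375 ⇒ K = 10.9375/(7/160) = 250.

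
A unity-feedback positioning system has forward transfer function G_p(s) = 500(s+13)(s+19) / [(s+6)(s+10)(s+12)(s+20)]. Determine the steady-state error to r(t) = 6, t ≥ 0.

The open loop has no poles at the origin → type 0 system.
K_p = lim_{s→0} G_p(s) = 500·13·19 / (6·10·12·20) = 1235/144.
e_ss = 6/(1 + K_p) = 6/(1379/144) = 864/1379.

864/1379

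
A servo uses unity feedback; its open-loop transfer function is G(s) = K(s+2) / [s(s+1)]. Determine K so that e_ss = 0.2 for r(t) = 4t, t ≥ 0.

10

The open loop has one pole at the origin → type 1 system.
K_v = lim_{s→0} s·G(s) = K·2 / (1) = 2·K.
e_ss = 4/K_v = 0.2 ⇒ K_v = 20 ⇒ K = 20/2 = 10.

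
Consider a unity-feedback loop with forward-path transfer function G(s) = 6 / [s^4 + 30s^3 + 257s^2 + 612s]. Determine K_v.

Factoring s from the denominator leaves a polynomial with constant term 612, so the system is type 1.
K_v = lim_{s→0} s·G(s) = 6 / 612 = 1/102.

1/102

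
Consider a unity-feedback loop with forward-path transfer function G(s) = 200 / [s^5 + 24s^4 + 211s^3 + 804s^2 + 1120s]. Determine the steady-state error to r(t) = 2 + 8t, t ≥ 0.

44.8

The denominator has no term below 1120s — 1 pole at s=0, type 1. Taking each input component in turn:
  • 2: tracked with zero error.
  • 8t: e_ss = 8/K_v with K_v=5/28 → 44.8.
Total e_ss = 44.8.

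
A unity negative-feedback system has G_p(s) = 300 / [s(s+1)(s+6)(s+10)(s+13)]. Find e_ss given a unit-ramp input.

G_p(s) has one factor of s in the denominator, so the system is type 1.
K_v = lim_{s→0} s·G_p(s) = 300 / (1·6·10·13) = 5/13.
e_ss = 1/K_v = 1/(5/13) = 2.6.

2.6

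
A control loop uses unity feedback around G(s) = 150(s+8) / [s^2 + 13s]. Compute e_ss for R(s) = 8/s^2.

The denominator has no term below 13s — 1 pole at s=0, type 1.
K_v = lim_{s→0} s·G(s) = 150·8 / 13 = 1200/13.
e_ss = 8/K_v = 8/(1200/13) = 13/150.

13/150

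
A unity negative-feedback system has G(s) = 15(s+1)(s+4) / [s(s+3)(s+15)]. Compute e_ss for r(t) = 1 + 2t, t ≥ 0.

1.5

System type = 1 (one pole at s=0). By superposition:
  • 1: tracked with zero error.
  • 2t: e_ss = 2/K_v with K_v=4/3 → 1.5.
Total e_ss = 1.5.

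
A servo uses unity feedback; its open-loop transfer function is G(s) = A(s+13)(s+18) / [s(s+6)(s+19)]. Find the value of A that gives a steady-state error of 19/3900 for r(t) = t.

G(s) has one factor of s in the denominator, so the system is type 1.
K_v = lim_{s→0} s·G(s) = A·13·18 / (6·19) = (39/19)·A.
e_ss = 1/K_v = 19/3900 ⇒ K_v = 3900/19 ⇒ A = (3900/19)/(39/19) = 100.

100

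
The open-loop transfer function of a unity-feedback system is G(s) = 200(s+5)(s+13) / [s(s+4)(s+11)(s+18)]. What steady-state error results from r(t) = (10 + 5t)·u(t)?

One free integrator in G(s): this is a type 1 system. Taking each input component in turn:
  • 10: tracked with zero error.
  • 5t: e_ss = 5/K_v with K_v=1625/99 → 99/325.
Total e_ss = 99/325.

99/325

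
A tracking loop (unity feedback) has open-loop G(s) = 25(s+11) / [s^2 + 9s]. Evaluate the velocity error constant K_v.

Factoring s from the denominator leaves a polynomial with constant term 9, so the system is type 1.
K_v = lim_{s→0} s·G(s) = 25·11 / 9 = 275/9.

275/9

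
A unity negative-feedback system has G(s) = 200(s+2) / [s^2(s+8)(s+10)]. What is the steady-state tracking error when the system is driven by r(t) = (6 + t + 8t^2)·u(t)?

System type = 2 (two poles at s=0). Treating each term separately:
  • 6: tracked with zero error.
  • t: tracked with zero error.
  • 8t^2: e_ss = 16/K_a with K_a=5 → 3.2.
Total e_ss = 3.2.

3.2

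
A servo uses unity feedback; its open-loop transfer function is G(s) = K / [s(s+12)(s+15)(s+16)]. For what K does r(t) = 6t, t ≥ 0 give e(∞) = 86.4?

The open loop has one pole at the origin → type 1 system.
K_v = lim_{s→0} s·G(s) = K / (12·15·16) = (1/2880)·K.
e_ss = 6/K_v = 86.4 ⇒ K_v = 5/72 ⇒ K = (5/72)/(1/2880) = 200.

200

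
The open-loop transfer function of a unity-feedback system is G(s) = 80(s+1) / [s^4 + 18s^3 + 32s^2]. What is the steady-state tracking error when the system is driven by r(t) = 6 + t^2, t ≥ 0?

0.8

Factoring s^2 from the denominator leaves a polynomial with constant term 32, so the system is type 2. By superposition:
  • 6: tracked with zero error.
  • t^2: e_ss = 2/K_a with K_a=2.5 → 0.8.
Total e_ss = 0.8.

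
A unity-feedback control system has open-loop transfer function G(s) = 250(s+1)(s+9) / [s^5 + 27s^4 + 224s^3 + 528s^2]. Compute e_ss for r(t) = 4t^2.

704/375

Lowest-order denominator term is 528s^2, so the open loop has 2 poles at the origin → type 2 system.
K_a = lim_{s→0} s^2·G(s) = 250·1·9 / 528 = 375/88.
r(t) = 4t^2 gives R(s) = 8/s^3.
e_ss = 8/K_a = 8/(375/88) = 704/375.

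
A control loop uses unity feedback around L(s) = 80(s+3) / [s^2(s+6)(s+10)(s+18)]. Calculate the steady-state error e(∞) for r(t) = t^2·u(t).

Two free integrators in L(s): this is a type 2 system.
K_a = lim_{s→0} s^2·L(s) = 80·3 / (6·10·18) = 2/9.
r(t) = t^2 gives R(s) = 2/s^3.
e_ss = 2/K_a = 2/(2/9) = 9.

9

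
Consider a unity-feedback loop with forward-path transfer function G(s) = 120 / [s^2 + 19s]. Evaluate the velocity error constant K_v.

The denominator has no term below 19s — 1 pole at s=0, type 1.
K_v = lim_{s→0} s·G(s) = 120 / 19 = 120/19.

120/19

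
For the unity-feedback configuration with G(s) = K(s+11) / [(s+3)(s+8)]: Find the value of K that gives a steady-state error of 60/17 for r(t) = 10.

No free integrators in G(s): this is a type 0 system.
K_p = lim_{s→0} G(s) = K·11 / (3·8) = (11/24)·K.
e_ss = 10/(1 + K_p) = 60/17 ⇒ 1 + (11/24)·K = 17/6 ⇒ K = 4.

4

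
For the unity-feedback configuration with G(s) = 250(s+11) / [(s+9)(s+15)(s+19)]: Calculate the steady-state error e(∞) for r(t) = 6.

No free integrators in G(s): this is a type 0 system.
K_p = lim_{s→0} G(s) = 250·11 / (9·15·19) = 550/513.
e_ss = 6/(1 + K_p) = 6/(1063/513) = 3078/1063.

3078/1063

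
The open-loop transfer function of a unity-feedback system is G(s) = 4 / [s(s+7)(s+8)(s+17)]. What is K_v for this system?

The open loop has one pole at the origin → type 1 system.
K_v = lim_{s→0} s·G(s) = 4 / (7·8·17) = 1/238.

1/238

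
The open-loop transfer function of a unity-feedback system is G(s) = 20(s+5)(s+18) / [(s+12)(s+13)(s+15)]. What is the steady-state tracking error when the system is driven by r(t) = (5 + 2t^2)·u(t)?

infinity

G(s) has no factors of s in the denominator, so the system is type 0. Treating each term separately:
  • 5: e_ss = 5/(1+K_p) with K_p=10/13 → 65/23.
  • 2t^2: a type-0 system cannot track it, e_ss → ∞.
The unbounded component dominates.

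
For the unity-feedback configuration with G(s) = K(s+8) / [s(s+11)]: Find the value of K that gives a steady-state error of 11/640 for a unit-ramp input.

G(s) has one factor of s in the denominator, so the system is type 1.
K_v = lim_{s→0} s·G(s) = K·8 / (11) = (8/11)·K.
e_ss = 1/K_v = 11/640 ⇒ K_v = 640/11 ⇒ K = (640/11)/(8/11) = 80.

80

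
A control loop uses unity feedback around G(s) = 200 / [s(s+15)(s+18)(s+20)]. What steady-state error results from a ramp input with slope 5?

135

System type = 1 (one pole at s=0).
K_v = lim_{s→0} s·G(s) = 200 / (15·18·20) = 1/27.
e_ss = 5/K_v = 5/(1/27) = 135.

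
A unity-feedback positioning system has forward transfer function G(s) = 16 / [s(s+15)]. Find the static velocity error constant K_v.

16/15

One free integrator in G(s): this is a type 1 system.
K_v = lim_{s→0} s·G(s) = 16 / (15) = 16/15.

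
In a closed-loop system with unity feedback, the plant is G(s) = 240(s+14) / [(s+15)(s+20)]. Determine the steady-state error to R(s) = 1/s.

G(s) has no factors of s in the denominator, so the system is type 0.
K_p = lim_{s→0} G(s) = 240·14 / (15·20) = 11.2.
e_ss = 1/(1 + K_p) = 1/12.2 = 5/61.

5/61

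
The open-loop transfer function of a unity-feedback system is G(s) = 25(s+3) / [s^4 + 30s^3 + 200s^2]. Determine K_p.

infinity

K_p = lim_{s→0} G(s); with 2 poles at the origin the limit diverges, so K_p = ∞.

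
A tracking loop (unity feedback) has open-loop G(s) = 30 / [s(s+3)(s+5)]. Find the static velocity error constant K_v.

The open loop has one pole at the origin → type 1 system.
K_v = lim_{s→0} s·G(s) = 30 / (3·5) = 2.

2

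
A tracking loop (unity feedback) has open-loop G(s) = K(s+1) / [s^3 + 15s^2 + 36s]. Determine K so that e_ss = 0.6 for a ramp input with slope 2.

Lowest-order denominator term is 36s, so the open loop has 1 pole at the origin → type 1 system.
K_v = lim_{s→0} s·G(s) = K·1 / 36 = (1/36)·K.
e_ss = 2/K_v = 0.6 ⇒ K_v = 10/3 ⇒ K = (10/3)/(1/36) = 120.

120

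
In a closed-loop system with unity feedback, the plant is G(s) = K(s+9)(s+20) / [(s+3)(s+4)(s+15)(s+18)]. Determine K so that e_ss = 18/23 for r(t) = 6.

120

G(s) has no factors of s in the denominator, so the system is type 0.
K_p = lim_{s→0} G(s) = K·9·20 / (3·4·15·18) = (1/18)·K.
e_ss = 6/(1 + K_p) = 18/23 ⇒ 1 + (1/18)·K = 23/3 ⇒ K = 120.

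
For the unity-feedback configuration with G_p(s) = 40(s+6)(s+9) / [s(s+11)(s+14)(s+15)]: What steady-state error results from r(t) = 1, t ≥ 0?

The open loop has one pole at the origin → type 1 system.
A type-1 system has K_p = ∞, so it tracks a step input with zero steady-state error.

0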